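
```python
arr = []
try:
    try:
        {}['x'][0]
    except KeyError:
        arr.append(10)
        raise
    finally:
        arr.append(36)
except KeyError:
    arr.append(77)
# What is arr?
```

Step-by-step execution trace:
1. Inner try: `{}['x'][0]` raises KeyError.
2. Inner `except KeyError` matches → `arr.append(10)` → arr = [10].
3. bare `raise` re-raises KeyError.
4. Inner `finally` runs during unwinding: `arr.append(36)` → arr = [10, 36].
5. Outer `except KeyError` matches → `arr.append(77)` → arr = [10, 36, 77].
Result: [10, 36, 77]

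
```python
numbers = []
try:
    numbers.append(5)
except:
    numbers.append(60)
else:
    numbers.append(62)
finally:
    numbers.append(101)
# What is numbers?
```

Step-by-step execution trace:
1. try: `numbers.append(5)` → numbers = [5]. No exception raised.
2. `except` is skipped.
3. `else` runs: `numbers.append(62)` → numbers = [5, 62].
4. `finally` always runs: `numbers.append(101)` → numbers = [5, 62, 101].
Result: [5, 62, 101]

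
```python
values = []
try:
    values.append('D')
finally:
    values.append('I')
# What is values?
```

Step-by-step execution trace:
1. try: `values.append('D')` → values = ['D'].
2. The try body completes without raising.
3. finally always runs: `values.append('I')` → values = ['D', 'I'].
Result: ['D', 'I']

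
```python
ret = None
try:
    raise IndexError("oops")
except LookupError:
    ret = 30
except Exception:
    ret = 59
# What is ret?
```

Step-by-step execution trace:
1. `raise IndexError(...)` raises IndexError.
2. `except LookupError` matches (IndexError is a subclass of LookupError) → ret = 30.
3. `except Exception` is not reached.
Result: 30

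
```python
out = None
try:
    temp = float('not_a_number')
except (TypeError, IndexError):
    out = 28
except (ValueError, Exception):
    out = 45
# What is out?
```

Step-by-step execution trace:
1. `temp = float('not_a_number')` raises ValueError.
2. `except (TypeError, IndexError)` does not match ValueError; skipped.
3. `except (ValueError, Exception)` matches (ValueError is in the tuple) → out = 45.
Result: 45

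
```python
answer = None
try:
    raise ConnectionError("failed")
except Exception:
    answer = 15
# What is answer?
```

Step-by-step execution trace:
1. `raise ConnectionError(...)` raises ConnectionError.
2. `except Exception` matches (ConnectionError is a subclass of Exception) → answer = 15.
Result: 15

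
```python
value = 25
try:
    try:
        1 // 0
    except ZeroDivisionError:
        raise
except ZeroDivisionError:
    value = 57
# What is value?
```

Step-by-step execution trace:
1. Inner try: `1 // 0` raises ZeroDivisionError.
2. Inner `except ZeroDivisionError` matches; bare `raise` re-raises the same ZeroDivisionError.
3. Outer `except ZeroDivisionError` matches → value = 57.
Result: 57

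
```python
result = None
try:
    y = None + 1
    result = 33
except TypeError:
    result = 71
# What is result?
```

Step-by-step execution trace:
1. `y = None + 1` raises TypeError.
2. `result = 33` is not reached.
3. `except TypeError` matches → result = 71.
Result: 71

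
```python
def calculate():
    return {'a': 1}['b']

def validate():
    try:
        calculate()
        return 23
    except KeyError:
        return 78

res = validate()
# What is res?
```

Step-by-step execution trace:
1. `validate()` calls `calculate()`.
2. `calculate()` evaluates `{'a': 1}['b']`, which raises KeyError; it propagates to the caller.
3. `return 23` is not reached.
4. `except KeyError` in validate matches → returns 78.
5. res = 78.
Result: 78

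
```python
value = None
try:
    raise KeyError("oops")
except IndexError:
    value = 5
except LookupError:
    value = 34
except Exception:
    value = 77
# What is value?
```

Step-by-step execution trace:
1. `raise KeyError(...)` raises KeyError.
2. `except IndexError` does not match (KeyError is not a subclass of IndexError); skipped.
3. `except LookupError` matches (KeyError is a subclass of LookupError) → value = 34.
4. `except Exception` is not reached.
Result: 34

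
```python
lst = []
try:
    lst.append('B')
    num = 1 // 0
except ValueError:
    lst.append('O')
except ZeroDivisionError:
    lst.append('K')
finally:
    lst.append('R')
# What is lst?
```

Step-by-step execution trace:
1. try: `lst.append('B')` → lst = ['B'].
2. `num = 1 // 0` raises ZeroDivisionError.
3. `except ValueError` does not match ZeroDivisionError; skipped.
4. `except ZeroDivisionError` matches → `lst.append('K')` → lst = ['B', 'K'].
5. finally always runs: `lst.append('R')` → lst = ['B', 'K', 'R'].
Result: ['B', 'K', 'R']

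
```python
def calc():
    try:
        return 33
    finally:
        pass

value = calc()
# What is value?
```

Step-by-step execution trace:
1. `calc()` enters try: `return 33` sets pending return value 33.
2. Before returning, `finally: pass` runs (no effect).
3. calc() returns 33 → value = 33.
Result: 33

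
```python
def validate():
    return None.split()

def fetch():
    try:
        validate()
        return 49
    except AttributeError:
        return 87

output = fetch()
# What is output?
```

Step-by-step execution trace:
1. `fetch()` calls `validate()`.
2. `validate()` evaluates `None.split()`, which raises AttributeError; it propagates to the caller.
3. `return 49` is not reached.
4. `except AttributeError` in fetch matches → returns 87.
5. output = 87.
Result: 87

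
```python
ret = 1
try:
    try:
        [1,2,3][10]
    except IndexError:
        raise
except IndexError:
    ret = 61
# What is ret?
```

Step-by-step execution trace:
1. Inner try: `[1,2,3][10]` raises IndexError.
2. Inner `except IndexError` matches; bare `raise` re-raises the same IndexError.
3. Outer `except IndexError` matches → ret = 61.
Result: 61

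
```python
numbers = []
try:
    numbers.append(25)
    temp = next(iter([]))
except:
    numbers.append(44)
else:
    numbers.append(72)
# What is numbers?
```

Step-by-step execution trace:
1. try: `numbers.append(25)` → numbers = [25].
2. `temp = next(iter([]))` raises StopIteration.
3. bare `except` matches → `numbers.append(44)` → numbers = [25, 44].
4. `else` is skipped (an exception was raised).
Result: [25, 44]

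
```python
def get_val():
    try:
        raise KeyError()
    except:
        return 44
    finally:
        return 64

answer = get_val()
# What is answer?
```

Step-by-step execution trace:
1. `get_val()` enters try: `raise KeyError()` raises KeyError.
2. bare `except` matches → `return 44` sets pending return value 44.
3. Before returning, `finally: return 64` runs and overrides the pending return.
4. get_val() returns 64 → answer = 64.
Result: 64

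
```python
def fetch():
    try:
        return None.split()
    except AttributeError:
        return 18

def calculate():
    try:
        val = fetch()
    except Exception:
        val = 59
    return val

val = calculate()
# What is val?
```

Step-by-step execution trace:
1. `calculate()` calls `fetch()`.
2. In fetch: `None.split()` raises AttributeError; `except AttributeError` catches it → returns 18.
3. In calculate: `val = fetch()` → val = 18. No exception reaches calculate.
4. `except Exception` is skipped; calculate returns 18.
5. val = 18.
Result: 18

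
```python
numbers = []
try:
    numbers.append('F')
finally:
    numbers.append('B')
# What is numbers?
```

Step-by-step execution trace:
1. try: `numbers.append('F')` → numbers = ['F'].
2. The try body completes without raising.
3. finally always runs: `numbers.append('B')` → numbers = ['F', 'B'].
Result: ['F', 'B']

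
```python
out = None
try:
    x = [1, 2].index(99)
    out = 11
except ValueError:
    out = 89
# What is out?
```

Step-by-step execution trace:
1. `x = [1, 2].index(99)` raises ValueError.
2. `out = 11` is not reached.
3. `except ValueError` matches → out = 89.
Result: 89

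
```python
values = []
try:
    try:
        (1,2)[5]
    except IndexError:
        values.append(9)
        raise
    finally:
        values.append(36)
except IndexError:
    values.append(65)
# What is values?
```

Step-by-step execution trace:
1. Inner try: `(1,2)[5]` raises IndexError.
2. Inner `except IndexError` matches → `values.append(9)` → values = [9].
3. bare `raise` re-raises IndexError.
4. Inner `finally` runs during unwinding: `values.append(36)` → values = [9, 36].
5. Outer `except IndexError` matches → `values.append(65)` → values = [9, 36, 65].
Result: [9, 36, 65]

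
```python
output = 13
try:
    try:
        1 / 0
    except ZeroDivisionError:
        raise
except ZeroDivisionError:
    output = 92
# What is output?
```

Step-by-step execution trace:
1. Inner try: `1 / 0` raises ZeroDivisionError.
2. Inner `except ZeroDivisionError` matches; bare `raise` re-raises the same ZeroDivisionError.
3. Outer `except ZeroDivisionError` matches → output = 92.
Result: 92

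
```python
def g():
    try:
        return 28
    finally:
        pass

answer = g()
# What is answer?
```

Step-by-step execution trace:
1. `g()` enters try: `return 28` sets pending return value 28.
2. Before returning, `finally: pass` runs (no effect).
3. g() returns 28 → answer = 28.
Result: 28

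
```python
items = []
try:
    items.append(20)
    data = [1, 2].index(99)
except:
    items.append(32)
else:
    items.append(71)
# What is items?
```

Step-by-step execution trace:
1. try: `items.append(20)` → items = [20].
2. `data = [1, 2].index(99)` raises ValueError.
3. bare `except` matches → `items.append(32)` → items = [20, 32].
4. `else` is skipped (an exception was raised).
Result: [20, 32]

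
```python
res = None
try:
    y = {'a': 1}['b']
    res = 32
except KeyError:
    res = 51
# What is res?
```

Step-by-step execution trace:
1. `y = {'a': 1}['b']` raises KeyError.
2. `res = 32` is not reached.
3. `except KeyError` matches → res = 51.
Result: 51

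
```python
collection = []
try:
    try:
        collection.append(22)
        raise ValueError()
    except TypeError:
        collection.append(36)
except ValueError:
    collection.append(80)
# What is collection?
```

Step-by-step execution trace:
1. Inner try: `collection.append(22)` → collection = [22].
2. `raise ValueError()` raises ValueError.
3. Inner `except TypeError` does not match ValueError; exception propagates to outer try.
4. Outer `except ValueError` matches → `collection.append(80)` → collection = [22, 80].
Result: [22, 80]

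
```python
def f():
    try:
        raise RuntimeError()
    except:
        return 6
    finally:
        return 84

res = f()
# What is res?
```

Step-by-step execution trace:
1. `f()` enters try: `raise RuntimeError()` raises RuntimeError.
2. bare `except` matches → `return 6` sets pending return value 6.
3. Before returning, `finally: return 84` runs and overrides the pending return.
4. f() returns 84 → res = 84.
Result: 84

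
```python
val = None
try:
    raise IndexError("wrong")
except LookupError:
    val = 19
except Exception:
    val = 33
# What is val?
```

Step-by-step execution trace:
1. `raise IndexError(...)` raises IndexError.
2. `except LookupError` matches (IndexError is a subclass of LookupError) → val = 19.
3. `except Exception` is not reached.
Result: 19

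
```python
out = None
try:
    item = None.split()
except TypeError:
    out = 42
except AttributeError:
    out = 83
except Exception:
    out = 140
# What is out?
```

Step-by-step execution trace:
1. `item = None.split()` raises AttributeError.
2. `except TypeError` does not match AttributeError; skipped.
3. `except AttributeError` matches → out = 83.
4. Remaining except clauses are skipped.
Result: 83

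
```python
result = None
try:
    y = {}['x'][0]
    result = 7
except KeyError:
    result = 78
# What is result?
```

Step-by-step execution trace:
1. `y = {}['x'][0]` raises KeyError.
2. `result = 7` is not reached.
3. `except KeyError` matches → result = 78.
Result: 78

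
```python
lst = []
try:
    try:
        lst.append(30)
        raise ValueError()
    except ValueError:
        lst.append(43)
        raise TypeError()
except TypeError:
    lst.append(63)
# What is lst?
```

Step-by-step execution trace:
1. Inner try: `lst.append(30)` → lst = [30].
2. `raise ValueError()` raises ValueError.
3. Inner `except ValueError` matches → `lst.append(43)` → lst = [30, 43].
4. `raise TypeError()` raises TypeError; propagates to outer try.
5. Outer `except TypeError` matches → `lst.append(63)` → lst = [30, 43, 63].
Result: [30, 43, 63]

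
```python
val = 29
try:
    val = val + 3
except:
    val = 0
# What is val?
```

Step-by-step execution trace:
1. val starts at 29.
2. try: `val = val + 3` → val = 32. No exception raised.
3. `except` is skipped.
Result: 32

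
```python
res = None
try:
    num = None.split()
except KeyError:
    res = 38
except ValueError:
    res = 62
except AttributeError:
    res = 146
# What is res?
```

Step-by-step execution trace:
1. `num = None.split()` raises AttributeError.
2. `except KeyError` does not match AttributeError; skipped.
3. `except ValueError` does not match AttributeError; skipped.
4. `except AttributeError` matches → res = 146.
Result: 146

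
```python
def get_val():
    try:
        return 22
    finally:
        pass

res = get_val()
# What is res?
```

Step-by-step execution trace:
1. `get_val()` enters try: `return 22` sets pending return value 22.
2. Before returning, `finally: pass` runs (no effect).
3. get_val() returns 22 → res = 22.
Result: 22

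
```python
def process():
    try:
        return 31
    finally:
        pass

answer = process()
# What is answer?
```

Step-by-step execution trace:
1. `process()` enters try: `return 31` sets pending return value 31.
2. Before returning, `finally: pass` runs (no effect).
3. process() returns 31 → answer = 31.
Result: 31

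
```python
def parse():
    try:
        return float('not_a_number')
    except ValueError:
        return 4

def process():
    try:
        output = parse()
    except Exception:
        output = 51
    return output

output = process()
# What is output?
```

Step-by-step execution trace:
1. `process()` calls `parse()`.
2. In parse: `float('not_a_number')` raises ValueError; `except ValueError` catches it → returns 4.
3. In process: `output = parse()` → output = 4. No exception reaches process.
4. `except Exception` is skipped; process returns 4.
5. output = 4.
Result: 4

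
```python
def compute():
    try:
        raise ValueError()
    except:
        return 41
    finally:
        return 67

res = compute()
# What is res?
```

Step-by-step execution trace:
1. `compute()` enters try: `raise ValueError()` raises ValueError.
2. bare `except` matches → `return 41` sets pending return value 41.
3. Before returning, `finally: return 67` runs and overrides the pending return.
4. compute() returns 67 → res = 67.
Result: 67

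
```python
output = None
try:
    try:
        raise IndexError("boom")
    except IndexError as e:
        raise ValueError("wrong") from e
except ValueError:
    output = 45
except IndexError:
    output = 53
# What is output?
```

Step-by-step execution trace:
1. Inner try raises IndexError; inner `except IndexError as e` catches it.
2. `raise ValueError(...) from e` raises ValueError (IndexError is attached as __cause__, but only ValueError is active).
3. Outer `except ValueError` matches → output = 45.
4. `except IndexError` is not reached.
Result: 45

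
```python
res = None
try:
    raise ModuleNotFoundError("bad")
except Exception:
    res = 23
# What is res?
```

Step-by-step execution trace:
1. `raise ModuleNotFoundError(...)` raises ModuleNotFoundError.
2. `except Exception` matches (ModuleNotFoundError is a subclass of Exception) → res = 23.
Result: 23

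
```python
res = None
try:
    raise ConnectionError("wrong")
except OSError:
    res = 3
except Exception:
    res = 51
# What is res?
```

Step-by-step execution trace:
1. `raise ConnectionError(...)` raises ConnectionError.
2. `except OSError` matches (ConnectionError is a subclass of OSError) → res = 3.
3. `except Exception` is not reached.
Result: 3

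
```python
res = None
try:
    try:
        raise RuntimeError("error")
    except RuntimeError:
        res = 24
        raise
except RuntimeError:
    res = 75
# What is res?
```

Step-by-step execution trace:
1. Inner try: `raise RuntimeError("error")` raises RuntimeError.
2. Inner `except RuntimeError` matches → res = 24.
3. bare `raise` re-raises the same RuntimeError.
4. Outer `except RuntimeError` matches → res = 75.
Result: 75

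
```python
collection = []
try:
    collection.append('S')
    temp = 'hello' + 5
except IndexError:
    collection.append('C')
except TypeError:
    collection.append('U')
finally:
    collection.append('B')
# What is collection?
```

Step-by-step execution trace:
1. try: `collection.append('S')` → collection = ['S'].
2. `temp = 'hello' + 5` raises TypeError.
3. `except IndexError` does not match TypeError; skipped.
4. `except TypeError` matches → `collection.append('U')` → collection = ['S', 'U'].
5. finally always runs: `collection.append('B')` → collection = ['S', 'U', 'B'].
Result: ['S', 'U', 'B']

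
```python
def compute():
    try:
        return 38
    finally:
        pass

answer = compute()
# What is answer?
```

Step-by-step execution trace:
1. `compute()` enters try: `return 38` sets pending return value 38.
2. Before returning, `finally: pass` runs (no effect).
3. compute() returns 38 → answer = 38.
Result: 38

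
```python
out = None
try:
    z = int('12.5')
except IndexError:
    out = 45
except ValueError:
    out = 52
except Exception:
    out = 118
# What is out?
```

Step-by-step execution trace:
1. `z = int('12.5')` raises ValueError.
2. `except IndexError` does not match ValueError; skipped.
3. `except ValueError` matches → out = 52.
4. Remaining except clauses are skipped.
Result: 52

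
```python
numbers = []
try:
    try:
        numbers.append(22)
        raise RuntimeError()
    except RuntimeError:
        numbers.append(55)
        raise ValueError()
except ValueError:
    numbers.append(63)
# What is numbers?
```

Step-by-step execution trace:
1. Inner try: `numbers.append(22)` → numbers = [22].
2. `raise RuntimeError()` raises RuntimeError.
3. Inner `except RuntimeError` matches → `numbers.append(55)` → numbers = [22, 55].
4. `raise ValueError()` raises ValueError; propagates to outer try.
5. Outer `except ValueError` matches → `numbers.append(63)` → numbers = [22, 55, 63].
Result: [22, 55, 63]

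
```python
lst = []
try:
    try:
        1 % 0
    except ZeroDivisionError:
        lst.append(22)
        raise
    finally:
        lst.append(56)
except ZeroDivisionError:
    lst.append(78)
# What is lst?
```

Step-by-step execution trace:
1. Inner try: `1 % 0` raises ZeroDivisionError.
2. Inner `except ZeroDivisionError` matches → `lst.append(22)` → lst = [22].
3. bare `raise` re-raises ZeroDivisionError.
4. Inner `finally` runs during unwinding: `lst.append(56)` → lst = [22, 56].
5. Outer `except ZeroDivisionError` matches → `lst.append(78)` → lst = [22, 56, 78].
Result: [22, 56, 78]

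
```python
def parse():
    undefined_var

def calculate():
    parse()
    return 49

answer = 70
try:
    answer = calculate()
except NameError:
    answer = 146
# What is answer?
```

Step-by-step execution trace:
1. answer starts at 70.
2. try: `calculate()` calls `parse()`.
3. `parse()` evaluates `undefined_var`, which raises NameError; it propagates through calculate (uncaught).
4. `return 49` in calculate is not reached; the assignment to answer does not complete.
5. `except NameError` matches → answer = 146.
Result: 146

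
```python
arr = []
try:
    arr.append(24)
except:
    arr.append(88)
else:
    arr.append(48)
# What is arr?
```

Step-by-step execution trace:
1. try: `arr.append(24)` → arr = [24]. No exception raised.
2. `except` is skipped.
3. `else` runs (try completed without exception): `arr.append(48)` → arr = [24, 48].
Result: [24, 48]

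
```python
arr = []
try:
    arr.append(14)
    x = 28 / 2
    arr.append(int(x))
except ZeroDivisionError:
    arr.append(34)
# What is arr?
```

Step-by-step execution trace:
1. try: `arr.append(14)` → arr = [14].
2. `x = 28 / 2` → x = 14.0. No exception raised.
3. `arr.append(int(x))` → arr = [14, 14].
4. `except ZeroDivisionError` is skipped (no exception was raised).
Result: [14, 14]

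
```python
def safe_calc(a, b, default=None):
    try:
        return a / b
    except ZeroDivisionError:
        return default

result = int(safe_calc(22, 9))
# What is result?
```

Step-by-step execution trace:
1. `safe_calc(22, 9)` enters try: `return 22 / 9` → returns 2.4444444444444446. No exception raised.
2. `except ZeroDivisionError` is skipped.
3. `int(2.4444444444444446)` → 2 → result = 2.
Result: 2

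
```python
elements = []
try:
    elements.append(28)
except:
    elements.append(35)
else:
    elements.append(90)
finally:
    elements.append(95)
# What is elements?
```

Step-by-step execution trace:
1. try: `elements.append(28)` → elements = [28]. No exception raised.
2. `except` is skipped.
3. `else` runs: `elements.append(90)` → elements = [28, 90].
4. `finally` always runs: `elements.append(95)` → elements = [28, 90, 95].
Result: [28, 90, 95]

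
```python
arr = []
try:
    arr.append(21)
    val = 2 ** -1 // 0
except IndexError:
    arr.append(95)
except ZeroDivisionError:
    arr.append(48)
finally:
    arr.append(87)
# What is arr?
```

Step-by-step execution trace:
1. try: `arr.append(21)` → arr = [21].
2. `val = 2 ** -1 // 0` raises ZeroDivisionError.
3. `except IndexError` does not match ZeroDivisionError; skipped.
4. `except ZeroDivisionError` matches → `arr.append(48)` → arr = [21, 48].
5. finally always runs: `arr.append(87)` → arr = [21, 48, 87].
Result: [21, 48, 87]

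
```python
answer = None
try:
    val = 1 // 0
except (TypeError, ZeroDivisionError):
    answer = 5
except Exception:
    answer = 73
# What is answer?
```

Step-by-step execution trace:
1. `val = 1 // 0` raises ZeroDivisionError.
2. `except (TypeError, ZeroDivisionError)` matches (ZeroDivisionError is in the tuple) → answer = 5.
3. `except Exception` is not reached.
Result: 5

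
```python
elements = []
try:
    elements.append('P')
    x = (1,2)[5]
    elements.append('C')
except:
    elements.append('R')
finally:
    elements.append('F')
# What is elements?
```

Step-by-step execution trace:
1. try: `elements.append('P')` → elements = ['P'].
2. `x = (1,2)[5]` raises IndexError; `elements.append('C')` is not reached.
3. bare `except` matches → `elements.append('R')` → elements = ['P', 'R'].
4. finally always runs: `elements.append('F')` → elements = ['P', 'R', 'F'].
Result: ['P', 'R', 'F']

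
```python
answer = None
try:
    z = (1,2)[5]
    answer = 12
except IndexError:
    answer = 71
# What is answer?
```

Step-by-step execution trace:
1. `z = (1,2)[5]` raises IndexError.
2. `answer = 12` is not reached.
3. `except IndexError` matches → answer = 71.
Result: 71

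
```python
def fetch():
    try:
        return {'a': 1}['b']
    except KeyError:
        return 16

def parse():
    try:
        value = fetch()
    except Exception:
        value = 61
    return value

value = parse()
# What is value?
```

Step-by-step execution trace:
1. `parse()` calls `fetch()`.
2. In fetch: `{'a': 1}['b']` raises KeyError; `except KeyError` catches it → returns 16.
3. In parse: `value = fetch()` → value = 16. No exception reaches parse.
4. `except Exception` is skipped; parse returns 16.
5. value = 16.
Result: 16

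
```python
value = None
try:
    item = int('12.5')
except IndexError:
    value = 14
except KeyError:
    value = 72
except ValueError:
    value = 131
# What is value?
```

Step-by-step execution trace:
1. `item = int('12.5')` raises ValueError.
2. `except IndexError` does not match ValueError; skipped.
3. `except KeyError` does not match ValueError; skipped.
4. `except ValueError` matches → value = 131.
Result: 131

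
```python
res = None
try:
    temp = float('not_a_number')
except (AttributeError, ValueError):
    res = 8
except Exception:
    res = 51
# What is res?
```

Step-by-step execution trace:
1. `temp = float('not_a_number')` raises ValueError.
2. `except (AttributeError, ValueError)` matches (ValueError is in the tuple) → res = 8.
3. `except Exception` is not reached.
Result: 8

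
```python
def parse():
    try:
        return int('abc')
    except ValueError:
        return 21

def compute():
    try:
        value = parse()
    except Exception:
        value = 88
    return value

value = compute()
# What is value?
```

Step-by-step execution trace:
1. `compute()` calls `parse()`.
2. In parse: `int('abc')` raises ValueError; `except ValueError` catches it → returns 21.
3. In compute: `value = parse()` → value = 21. No exception reaches compute.
4. `except Exception` is skipped; compute returns 21.
5. value = 21.
Result: 21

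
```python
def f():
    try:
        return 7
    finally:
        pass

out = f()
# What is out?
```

Step-by-step execution trace:
1. `f()` enters try: `return 7` sets pending return value 7.
2. Before returning, `finally: pass` runs (no effect).
3. f() returns 7 → out = 7.
Result: 7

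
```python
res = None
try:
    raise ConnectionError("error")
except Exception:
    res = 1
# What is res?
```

Step-by-step execution trace:
1. `raise ConnectionError(...)` raises ConnectionError.
2. `except Exception` matches (ConnectionError is a subclass of Exception) → res = 1.
Result: 1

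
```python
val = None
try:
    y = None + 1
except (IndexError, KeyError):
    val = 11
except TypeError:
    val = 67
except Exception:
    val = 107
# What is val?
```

Step-by-step execution trace:
1. `y = None + 1` raises TypeError.
2. `except (IndexError, KeyError)` does not match TypeError; skipped.
3. `except TypeError` matches (exact type match) → val = 67.
4. `except Exception` is not reached.
Result: 67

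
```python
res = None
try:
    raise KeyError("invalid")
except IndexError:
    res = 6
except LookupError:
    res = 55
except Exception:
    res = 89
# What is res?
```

Step-by-step execution trace:
1. `raise KeyError(...)` raises KeyError.
2. `except IndexError` does not match (KeyError is not a subclass of IndexError); skipped.
3. `except LookupError` matches (KeyError is a subclass of LookupError) → res = 55.
4. `except Exception` is not reached.
Result: 55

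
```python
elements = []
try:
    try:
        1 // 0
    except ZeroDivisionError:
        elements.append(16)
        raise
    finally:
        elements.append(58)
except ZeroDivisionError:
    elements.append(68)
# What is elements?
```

Step-by-step execution trace:
1. Inner try: `1 // 0` raises ZeroDivisionError.
2. Inner `except ZeroDivisionError` matches → `elements.append(16)` → elements = [16].
3. bare `raise` re-raises ZeroDivisionError.
4. Inner `finally` runs during unwinding: `elements.append(58)` → elements = [16, 58].
5. Outer `except ZeroDivisionError` matches → `elements.append(68)` → elements = [16, 58, 68].
Result: [16, 58, 68]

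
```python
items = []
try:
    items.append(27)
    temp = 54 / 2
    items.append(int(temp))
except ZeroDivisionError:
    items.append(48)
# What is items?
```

Step-by-step execution trace:
1. try: `items.append(27)` → items = [27].
2. `temp = 54 / 2` → temp = 27.0. No exception raised.
3. `items.append(int(temp))` → items = [27, 27].
4. `except ZeroDivisionError` is skipped (no exception was raised).
Result: [27, 27]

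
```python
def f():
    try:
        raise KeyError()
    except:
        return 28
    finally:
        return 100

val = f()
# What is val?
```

Step-by-step execution trace:
1. `f()` enters try: `raise KeyError()` raises KeyError.
2. bare `except` matches → `return 28` sets pending return value 28.
3. Before returning, `finally: return 100` runs and overrides the pending return.
4. f() returns 100 → val = 100.
Result: 100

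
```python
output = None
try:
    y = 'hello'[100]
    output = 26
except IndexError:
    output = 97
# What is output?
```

Step-by-step execution trace:
1. `y = 'hello'[100]` raises IndexError.
2. `output = 26` is not reached.
3. `except IndexError` matches → output = 97.
Result: 97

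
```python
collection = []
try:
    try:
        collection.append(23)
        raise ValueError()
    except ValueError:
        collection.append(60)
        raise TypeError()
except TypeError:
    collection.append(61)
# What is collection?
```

Step-by-step execution trace:
1. Inner try: `collection.append(23)` → collection = [23].
2. `raise ValueError()` raises ValueError.
3. Inner `except ValueError` matches → `collection.append(60)` → collection = [23, 60].
4. `raise TypeError()` raises TypeError; propagates to outer try.
5. Outer `except TypeError` matches → `collection.append(61)` → collection = [23, 60, 61].
Result: [23, 60, 61]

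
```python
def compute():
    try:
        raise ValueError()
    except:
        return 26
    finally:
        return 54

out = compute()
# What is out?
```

Step-by-step execution trace:
1. `compute()` enters try: `raise ValueError()` raises ValueError.
2. bare `except` matches → `return 26` sets pending return value 26.
3. Before returning, `finally: return 54` runs and overrides the pending return.
4. compute() returns 54 → out = 54.
Result: 54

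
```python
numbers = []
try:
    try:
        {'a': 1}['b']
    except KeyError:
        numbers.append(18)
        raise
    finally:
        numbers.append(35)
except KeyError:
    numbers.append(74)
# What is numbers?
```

Step-by-step execution trace:
1. Inner try: `{'a': 1}['b']` raises KeyError.
2. Inner `except KeyError` matches → `numbers.append(18)` → numbers = [18].
3. bare `raise` re-raises KeyError.
4. Inner `finally` runs during unwinding: `numbers.append(35)` → numbers = [18, 35].
5. Outer `except KeyError` matches → `numbers.append(74)` → numbers = [18, 35, 74].
Result: [18, 35, 74]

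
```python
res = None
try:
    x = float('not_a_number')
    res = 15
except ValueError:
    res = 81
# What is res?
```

Step-by-step execution trace:
1. `x = float('not_a_number')` raises ValueError.
2. `res = 15` is not reached.
3. `except ValueError` matches → res = 81.
Result: 81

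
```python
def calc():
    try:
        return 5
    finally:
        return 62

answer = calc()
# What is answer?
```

Step-by-step execution trace:
1. `calc()` enters try: `return 5` sets pending return value 5.
2. Before returning, `finally: return 62` runs and overrides the pending return.
3. calc() returns 62 → answer = 62.
Result: 62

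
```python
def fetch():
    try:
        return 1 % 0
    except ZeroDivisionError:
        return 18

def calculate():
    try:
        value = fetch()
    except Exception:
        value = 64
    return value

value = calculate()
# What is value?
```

Step-by-step execution trace:
1. `calculate()` calls `fetch()`.
2. In fetch: `1 % 0` raises ZeroDivisionError; `except ZeroDivisionError` catches it → returns 18.
3. In calculate: `value = fetch()` → value = 18. No exception reaches calculate.
4. `except Exception` is skipped; calculate returns 18.
5. value = 18.
Result: 18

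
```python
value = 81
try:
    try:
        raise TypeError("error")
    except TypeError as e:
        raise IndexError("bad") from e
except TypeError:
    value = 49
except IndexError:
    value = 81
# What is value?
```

Step-by-step execution trace:
1. Inner try raises TypeError; inner `except TypeError as e` catches it.
2. `raise IndexError(...) from e` raises IndexError (TypeError is attached as __cause__, but only IndexError is active).
3. Outer `except TypeError` does not match IndexError; skipped.
4. Outer `except IndexError` matches → value = 81.
Result: 81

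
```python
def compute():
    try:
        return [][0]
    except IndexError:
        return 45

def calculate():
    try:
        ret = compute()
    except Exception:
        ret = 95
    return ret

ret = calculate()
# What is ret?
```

Step-by-step execution trace:
1. `calculate()` calls `compute()`.
2. In compute: `[][0]` raises IndexError; `except IndexError` catches it → returns 45.
3. In calculate: `ret = compute()` → ret = 45. No exception reaches calculate.
4. `except Exception` is skipped; calculate returns 45.
5. ret = 45.
Result: 45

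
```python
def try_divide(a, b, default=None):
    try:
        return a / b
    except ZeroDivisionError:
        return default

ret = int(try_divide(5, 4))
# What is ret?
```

Step-by-step execution trace:
1. `try_divide(5, 4)` enters try: `return 5 / 4` → returns 1.25. No exception raised.
2. `except ZeroDivisionError` is skipped.
3. `int(1.25)` → 1 → ret = 1.
Result: 1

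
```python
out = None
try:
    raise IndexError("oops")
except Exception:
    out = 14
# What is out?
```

Step-by-step execution trace:
1. `raise IndexError(...)` raises IndexError.
2. `except Exception` matches (IndexError is a subclass of Exception) → out = 14.
Result: 14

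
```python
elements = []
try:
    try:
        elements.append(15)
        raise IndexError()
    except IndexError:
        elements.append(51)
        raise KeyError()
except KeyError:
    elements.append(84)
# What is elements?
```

Step-by-step execution trace:
1. Inner try: `elements.append(15)` → elements = [15].
2. `raise IndexError()` raises IndexError.
3. Inner `except IndexError` matches → `elements.append(51)` → elements = [15, 51].
4. `raise KeyError()` raises KeyError; propagates to outer try.
5. Outer `except KeyError` matches → `elements.append(84)` → elements = [15, 51, 84].
Result: [15, 51, 84]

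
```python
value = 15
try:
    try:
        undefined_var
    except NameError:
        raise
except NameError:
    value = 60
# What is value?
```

Step-by-step execution trace:
1. Inner try: `undefined_var` raises NameError.
2. Inner `except NameError` matches; bare `raise` re-raises the same NameError.
3. Outer `except NameError` matches → value = 60.
Result: 60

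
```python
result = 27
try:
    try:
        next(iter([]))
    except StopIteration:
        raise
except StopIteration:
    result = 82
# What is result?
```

Step-by-step execution trace:
1. Inner try: `next(iter([]))` raises StopIteration.
2. Inner `except StopIteration` matches; bare `raise` re-raises the same StopIteration.
3. Outer `except StopIteration` matches → result = 82.
Result: 82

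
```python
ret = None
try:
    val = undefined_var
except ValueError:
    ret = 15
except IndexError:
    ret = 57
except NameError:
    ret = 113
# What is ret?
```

Step-by-step execution trace:
1. `val = undefined_var` raises NameError.
2. `except ValueError` does not match NameError; skipped.
3. `except IndexError` does not match NameError; skipped.
4. `except NameError` matches → ret = 113.
Result: 113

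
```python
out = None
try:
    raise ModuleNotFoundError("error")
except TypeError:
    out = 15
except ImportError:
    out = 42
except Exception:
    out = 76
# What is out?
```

Step-by-step execution trace:
1. `raise ModuleNotFoundError(...)` raises ModuleNotFoundError.
2. `except TypeError` does not match (ModuleNotFoundError is not a subclass of TypeError); skipped.
3. `except ImportError` matches (ModuleNotFoundError is a subclass of ImportError) → out = 42.
4. `except Exception` is not reached.
Result: 42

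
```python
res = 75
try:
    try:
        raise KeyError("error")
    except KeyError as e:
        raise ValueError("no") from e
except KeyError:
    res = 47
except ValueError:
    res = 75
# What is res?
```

Step-by-step execution trace:
1. Inner try raises KeyError; inner `except KeyError as e` catches it.
2. `raise ValueError(...) from e` raises ValueError (KeyError is attached as __cause__, but only ValueError is active).
3. Outer `except KeyError` does not match ValueError; skipped.
4. Outer `except ValueError` matches → res = 75.
Result: 75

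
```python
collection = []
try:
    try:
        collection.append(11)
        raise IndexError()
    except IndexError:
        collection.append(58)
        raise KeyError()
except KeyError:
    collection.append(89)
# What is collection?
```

Step-by-step execution trace:
1. Inner try: `collection.append(11)` → collection = [11].
2. `raise IndexError()` raises IndexError.
3. Inner `except IndexError` matches → `collection.append(58)` → collection = [11, 58].
4. `raise KeyError()` raises KeyError; propagates to outer try.
5. Outer `except KeyError` matches → `collection.append(89)` → collection = [11, 58, 89].
Result: [11, 58, 89]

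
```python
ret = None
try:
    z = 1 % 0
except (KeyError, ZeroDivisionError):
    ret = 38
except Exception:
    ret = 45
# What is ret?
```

Step-by-step execution trace:
1. `z = 1 % 0` raises ZeroDivisionError.
2. `except (KeyError, ZeroDivisionError)` matches (ZeroDivisionError is in the tuple) → ret = 38.
3. `except Exception` is not reached.
Result: 38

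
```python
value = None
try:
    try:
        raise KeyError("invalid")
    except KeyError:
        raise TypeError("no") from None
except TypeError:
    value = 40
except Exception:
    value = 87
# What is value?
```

Step-by-step execution trace:
1. Inner try raises KeyError; inner `except KeyError` catches it.
2. `raise TypeError(...) from None` raises TypeError (from None suppresses __context__, but the active exception is still TypeError).
3. Outer `except TypeError` matches → value = 40.
4. `except Exception` is not reached.
Result: 40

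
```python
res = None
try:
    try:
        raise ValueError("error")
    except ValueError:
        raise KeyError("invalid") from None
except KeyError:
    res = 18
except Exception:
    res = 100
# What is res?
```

Step-by-step execution trace:
1. Inner try raises ValueError; inner `except ValueError` catches it.
2. `raise KeyError(...) from None` raises KeyError (from None suppresses __context__, but the active exception is still KeyError).
3. Outer `except KeyError` matches → res = 18.
4. `except Exception` is not reached.
Result: 18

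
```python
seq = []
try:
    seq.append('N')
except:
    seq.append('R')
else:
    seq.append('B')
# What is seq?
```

Step-by-step execution trace:
1. try: `seq.append('N')` → seq = ['N']. No exception raised.
2. `except` is skipped.
3. `else` runs (try completed without exception): `seq.append('B')` → seq = ['N', 'B'].
Result: ['N', 'B']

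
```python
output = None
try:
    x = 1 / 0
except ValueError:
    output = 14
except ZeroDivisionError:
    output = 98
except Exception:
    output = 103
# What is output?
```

Step-by-step execution trace:
1. `x = 1 / 0` raises ZeroDivisionError.
2. `except ValueError` does not match ZeroDivisionError; skipped.
3. `except ZeroDivisionError` matches → output = 98.
4. Remaining except clauses are skipped.
Result: 98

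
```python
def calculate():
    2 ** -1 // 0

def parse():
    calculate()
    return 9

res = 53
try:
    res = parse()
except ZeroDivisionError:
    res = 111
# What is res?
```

Step-by-step execution trace:
1. res starts at 53.
2. try: `parse()` calls `calculate()`.
3. `calculate()` evaluates `2 ** -1 // 0`, which raises ZeroDivisionError; it propagates through parse (uncaught).
4. `return 9` in parse is not reached; the assignment to res does not complete.
5. `except ZeroDivisionError` matches → res = 111.
Result: 111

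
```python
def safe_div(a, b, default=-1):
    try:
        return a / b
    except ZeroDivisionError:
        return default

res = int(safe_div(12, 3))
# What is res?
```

Step-by-step execution trace:
1. `safe_div(12, 3)` enters try: `return 12 / 3` → returns 4.0. No exception raised.
2. `except ZeroDivisionError` is skipped.
3. `int(4.0)` → 4 → res = 4.
Result: 4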